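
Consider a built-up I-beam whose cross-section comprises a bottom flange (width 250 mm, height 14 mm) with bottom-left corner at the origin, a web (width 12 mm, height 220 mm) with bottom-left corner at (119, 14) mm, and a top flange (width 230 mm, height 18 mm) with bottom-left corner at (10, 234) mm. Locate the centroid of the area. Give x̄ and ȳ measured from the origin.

bottom flange: A = 250 × 14 = 3500.00, centroid at (125.00, 7.00).
web: A = 12 × 220 = 2640.00, centroid at (125.00, 124.00).
top flange: A = 230 × 18 = 4140.00, centroid at (125.00, 243.00).
ΣA = 10280.00 mm², ΣAx̄ = 1285000.00 mm³, ΣAȳ = 1357880.00 mm³.
x̄ = 1285000.00/10280.00 = 125.00 mm; ȳ = 1357880.00/10280.00 = 132.09 mm.

x̄ = 125.00 mm, ȳ = 132.09 mm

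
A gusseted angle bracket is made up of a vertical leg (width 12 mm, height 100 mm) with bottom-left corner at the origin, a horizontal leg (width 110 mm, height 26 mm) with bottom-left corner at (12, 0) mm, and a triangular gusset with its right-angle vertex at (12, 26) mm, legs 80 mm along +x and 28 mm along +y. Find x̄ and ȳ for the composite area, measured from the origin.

vertical leg: A = 12 × 100 = 1200.00, centroid at (6.00, 50.00).
horizontal leg: A = 110 × 26 = 2860.00, centroid at (67.00, 13.00).
gusset: A = ½·80·28 = 1120.00, centroid at (38.67, 35.33).
ΣA = 5180.00 mm²
ΣAx̄ = (1200.00)(6.00) + (2860.00)(67.00) + (1120.00)(38.67) = 242126.67 mm³
ΣAȳ = (1200.00)(50.00) + (2860.00)(13.00) + (1120.00)(35.33) = 136753.33 mm³
x̄ = 242126.67 / 5180.00 = 46.74 mm
ȳ = 136753.33 / 5180.00 = 26.40 mm

x̄ = 46.74 mm, ȳ = 26.40 mm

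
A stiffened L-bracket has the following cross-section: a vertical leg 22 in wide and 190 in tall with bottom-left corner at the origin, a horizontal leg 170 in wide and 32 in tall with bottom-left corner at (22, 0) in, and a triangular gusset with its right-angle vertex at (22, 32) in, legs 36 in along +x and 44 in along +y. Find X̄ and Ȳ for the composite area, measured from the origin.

X̄ = 62.91 in, Ȳ = 50.05 in

vertical leg: A = 22 × 190 = 4180.00, centroid at (11.00, 95.00).
horizontal leg: A = 170 × 32 = 5440.00, centroid at (107.00, 16.00).
gusset: A = ½·36·44 = 792.00, centroid at (34.00, 46.67).
ΣA = 10412.00 in²
ΣAX̄ = (4180.00)(11.00) + (5440.00)(107.00) + (792.00)(34.00) = 654988.00 in³
ΣAȲ = (4180.00)(95.00) + (5440.00)(16.00) + (792.00)(46.67) = 521100.00 in³
X̄ = 654988.00 / 10412.00 = 62.91 in
Ȳ = 521100.00 / 10412.00 = 50.05 in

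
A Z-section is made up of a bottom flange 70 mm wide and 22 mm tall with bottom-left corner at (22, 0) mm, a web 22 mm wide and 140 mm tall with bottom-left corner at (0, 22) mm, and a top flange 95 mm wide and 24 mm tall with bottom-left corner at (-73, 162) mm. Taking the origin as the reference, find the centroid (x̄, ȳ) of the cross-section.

bottom flange: A = 70 × 22 = 1540.00, centroid at (57.00, 11.00).
web: A = 22 × 140 = 3080.00, centroid at (11.00, 92.00).
top flange: A = 95 × 24 = 2280.00, centroid at (-25.50, 174.00).
ΣA = 6900.00 mm², ΣAx̄ = 63520.00 mm³, ΣAȳ = 697020.00 mm³.
x̄ = 63520.00/6900.00 = 9.21 mm; ȳ = 697020.00/6900.00 = 101.02 mm.

x̄ = 9.21 mm, ȳ = 101.02 mm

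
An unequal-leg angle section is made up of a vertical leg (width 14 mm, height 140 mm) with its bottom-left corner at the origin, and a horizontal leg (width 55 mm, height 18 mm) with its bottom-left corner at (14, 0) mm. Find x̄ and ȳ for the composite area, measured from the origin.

x̄ = 18.58 mm, ȳ = 49.53 mm

Part | A | x̄ᵢ | ȳᵢ | A·x̄ᵢ | A·ȳᵢ
vertical leg | 1960.00 | 7.00 | 70.00 | 13720.00 | 137200.00
horizontal leg | 990.00 | 41.50 | 9.00 | 41085.00 | 8910.00
Σ | 2950.00 |  |  | 54805.00 | 146110.00
x̄ = 54805.00 / 2950.00 = 18.58 mm
ȳ = 146110.00 / 2950.00 = 49.53 mm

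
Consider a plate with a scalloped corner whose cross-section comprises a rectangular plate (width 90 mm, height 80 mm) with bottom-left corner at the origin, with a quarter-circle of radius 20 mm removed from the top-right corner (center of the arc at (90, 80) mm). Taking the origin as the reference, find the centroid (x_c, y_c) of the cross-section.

Part | A | x̄ᵢ | ȳᵢ | A·x̄ᵢ | A·ȳᵢ
plate | 7200.00 | 45.00 | 40.00 | 324000.00 | 288000.00
removed quarter-circle | -314.16 | 81.51 | 71.51 | -25607.67 | -22466.07
Σ | 6885.84 |  |  | 298392.33 | 265533.93
x_c = 298392.33 / 6885.84 = 43.33 mm
y_c = 265533.93 / 6885.84 = 38.56 mm

x_c = 43.33 mm, y_c = 38.56 mm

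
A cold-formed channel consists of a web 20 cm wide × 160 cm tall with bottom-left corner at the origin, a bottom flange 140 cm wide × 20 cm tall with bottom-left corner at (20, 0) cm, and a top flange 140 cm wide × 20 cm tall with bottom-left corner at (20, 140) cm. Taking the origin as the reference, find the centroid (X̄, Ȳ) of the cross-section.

web: A = 20 × 160 = 3200.00, centroid at (10.00, 80.00).
bottom flange: A = 140 × 20 = 2800.00, centroid at (90.00, 10.00).
top flange: A = 140 × 20 = 2800.00, centroid at (90.00, 150.00).
ΣA = 8800.00 cm²
ΣAX̄ = (3200.00)(10.00) + (2800.00)(90.00) + (2800.00)(90.00) = 536000.00 cm³
ΣAȲ = (3200.00)(80.00) + (2800.00)(10.00) + (2800.00)(150.00) = 704000.00 cm³
X̄ = 536000.00 / 8800.00 = 60.91 cm
Ȳ = 704000.00 / 8800.00 = 80.00 cm

X̄ = 60.91 cm, Ȳ = 80.00 cm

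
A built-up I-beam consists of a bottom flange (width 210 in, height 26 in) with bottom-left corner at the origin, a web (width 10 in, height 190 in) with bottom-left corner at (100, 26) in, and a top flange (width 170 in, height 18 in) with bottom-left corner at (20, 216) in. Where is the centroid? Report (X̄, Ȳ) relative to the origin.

X̄ = 105.00 in, Ȳ = 94.95 in

bottom flange: A = 210 × 26 = 5460.00, centroid at (105.00, 13.00).
web: A = 10 × 190 = 1900.00, centroid at (105.00, 121.00).
top flange: A = 170 × 18 = 3060.00, centroid at (105.00, 225.00).
ΣA = 10420.00 in²
ΣAX̄ = (5460.00)(105.00) + (1900.00)(105.00) + (3060.00)(105.00) = 1094100.00 in³
ΣAȲ = (5460.00)(13.00) + (1900.00)(121.00) + (3060.00)(225.00) = 989380.00 in³
X̄ = 1094100.00 / 10420.00 = 105.00 in
Ȳ = 989380.00 / 10420.00 = 94.95 in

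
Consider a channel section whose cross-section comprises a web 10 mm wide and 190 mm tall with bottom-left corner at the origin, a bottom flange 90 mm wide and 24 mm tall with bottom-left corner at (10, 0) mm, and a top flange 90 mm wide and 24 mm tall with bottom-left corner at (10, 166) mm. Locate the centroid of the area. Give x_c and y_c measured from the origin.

Part | A | x̄ᵢ | ȳᵢ | A·x̄ᵢ | A·ȳᵢ
web | 1900.00 | 5.00 | 95.00 | 9500.00 | 180500.00
bottom flange | 2160.00 | 55.00 | 12.00 | 118800.00 | 25920.00
top flange | 2160.00 | 55.00 | 178.00 | 118800.00 | 384480.00
Σ | 6220.00 |  |  | 247100.00 | 590900.00
x_c = 247100.00 / 6220.00 = 39.73 mm
y_c = 590900.00 / 6220.00 = 95.00 mm

x_c = 39.73 mm, y_c = 95.00 mm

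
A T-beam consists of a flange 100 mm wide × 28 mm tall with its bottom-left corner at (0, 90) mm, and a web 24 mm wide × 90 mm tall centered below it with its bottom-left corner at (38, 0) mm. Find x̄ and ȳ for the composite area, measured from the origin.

x̄ = 50.00 mm, ȳ = 78.31 mm

web: A = 24 × 90 = 2160.00, centroid at (50.00, 45.00).
flange: A = 100 × 28 = 2800.00, centroid at (50.00, 104.00).
ΣA = 4960.00 mm²
ΣAx̄ = (2160.00)(50.00) + (2800.00)(50.00) = 248000.00 mm³
ΣAȳ = (2160.00)(45.00) + (2800.00)(104.00) = 388400.00 mm³
x̄ = 248000.00 / 4960.00 = 50.00 mm
ȳ = 388400.00 / 4960.00 = 78.31 mm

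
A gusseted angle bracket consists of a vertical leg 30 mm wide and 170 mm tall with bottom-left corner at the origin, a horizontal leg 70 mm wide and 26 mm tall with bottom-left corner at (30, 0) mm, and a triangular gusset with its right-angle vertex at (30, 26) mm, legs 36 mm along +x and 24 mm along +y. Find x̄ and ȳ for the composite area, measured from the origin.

x̄ = 28.96 mm, ȳ = 64.18 mm

vertical leg: A = 30 × 170 = 5100.00, centroid at (15.00, 85.00).
horizontal leg: A = 70 × 26 = 1820.00, centroid at (65.00, 13.00).
gusset: A = ½·36·24 = 432.00, centroid at (42.00, 34.00).
ΣA = 7352.00 mm²
ΣAx̄ = (5100.00)(15.00) + (1820.00)(65.00) + (432.00)(42.00) = 212944.00 mm³
ΣAȳ = (5100.00)(85.00) + (1820.00)(13.00) + (432.00)(34.00) = 471848.00 mm³
x̄ = 212944.00 / 7352.00 = 28.96 mm
ȳ = 471848.00 / 7352.00 = 64.18 mm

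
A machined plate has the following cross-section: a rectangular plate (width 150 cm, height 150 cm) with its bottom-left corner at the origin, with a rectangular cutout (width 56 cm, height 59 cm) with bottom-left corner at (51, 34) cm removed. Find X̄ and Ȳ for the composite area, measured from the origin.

X̄ = 74.31 cm, Ȳ = 76.98 cm

plate: A = 150 × 150 = 22500.00, centroid at (75.00, 75.00).
hole: A = −(56 × 59) = -3304.00, centroid at (79.00, 63.50).
ΣA = 19196.00 cm², ΣAX̄ = 1426484.00 cm³, ΣAȲ = 1477696.00 cm³.
X̄ = 1426484.00/19196.00 = 74.31 cm; Ȳ = 1477696.00/19196.00 = 76.98 cm.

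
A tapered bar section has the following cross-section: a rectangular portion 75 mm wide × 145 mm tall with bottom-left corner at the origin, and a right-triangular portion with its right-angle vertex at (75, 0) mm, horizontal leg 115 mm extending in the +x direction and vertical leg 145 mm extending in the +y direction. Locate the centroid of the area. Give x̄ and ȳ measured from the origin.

Part | A | x̄ᵢ | ȳᵢ | A·x̄ᵢ | A·ȳᵢ
rectangular portion | 10875.00 | 37.50 | 72.50 | 407812.50 | 788437.50
triangular portion | 8337.50 | 113.33 | 48.33 | 944916.67 | 402979.17
Σ | 19212.50 |  |  | 1352729.17 | 1191416.67
x̄ = 1352729.17 / 19212.50 = 70.41 mm
ȳ = 1191416.67 / 19212.50 = 62.01 mm

x̄ = 70.41 mm, ȳ = 62.01 mm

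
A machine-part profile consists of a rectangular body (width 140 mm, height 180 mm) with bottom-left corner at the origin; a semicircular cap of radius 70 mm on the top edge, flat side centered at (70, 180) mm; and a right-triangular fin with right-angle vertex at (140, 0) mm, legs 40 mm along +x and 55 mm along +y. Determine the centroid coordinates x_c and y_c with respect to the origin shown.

rectangular body: A = 140 × 180 = 25200.00, centroid at (70.00, 90.00).
semicircular top: A = ½π·70² = 7696.90, centroid at (70.00, 209.71).
triangular fin: A = ½·40·55 = 1100.00, centroid at (153.33, 18.33).
ΣA = 33996.90 mm², ΣAx_c = 2471449.81 mm³, ΣAy_c = 3902275.69 mm³.
x_c = 2471449.81/33996.90 = 72.70 mm; y_c = 3902275.69/33996.90 = 114.78 mm.

x_c = 72.70 mm, y_c = 114.78 mm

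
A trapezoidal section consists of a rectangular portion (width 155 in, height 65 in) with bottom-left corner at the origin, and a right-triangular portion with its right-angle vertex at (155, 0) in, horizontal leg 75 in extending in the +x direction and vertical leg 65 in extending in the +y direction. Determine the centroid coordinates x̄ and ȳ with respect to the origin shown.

rectangular portion: A = 155 × 65 = 10075.00, centroid at (77.50, 32.50).
triangular portion: A = ½·75·65 = 2437.50, centroid at (180.00, 21.67).
ΣA = 12512.50 in², ΣAx̄ = 1219562.50 in³, ΣAȳ = 380250.00 in³.
x̄ = 1219562.50/12512.50 = 97.47 in; ȳ = 380250.00/12512.50 = 30.39 in.

x̄ = 97.47 in, ȳ = 30.39 in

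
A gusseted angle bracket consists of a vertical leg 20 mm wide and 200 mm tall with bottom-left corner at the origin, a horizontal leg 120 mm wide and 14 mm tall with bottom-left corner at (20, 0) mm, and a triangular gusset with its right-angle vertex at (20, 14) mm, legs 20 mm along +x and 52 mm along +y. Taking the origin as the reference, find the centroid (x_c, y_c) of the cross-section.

x_c = 30.37 mm, y_c = 69.04 mm

vertical leg: A = 20 × 200 = 4000.00, centroid at (10.00, 100.00).
horizontal leg: A = 120 × 14 = 1680.00, centroid at (80.00, 7.00).
gusset: A = ½·20·52 = 520.00, centroid at (26.67, 31.33).
ΣA = 6200.00 mm²
ΣAx_c = (4000.00)(10.00) + (1680.00)(80.00) + (520.00)(26.67) = 188266.67 mm³
ΣAy_c = (4000.00)(100.00) + (1680.00)(7.00) + (520.00)(31.33) = 428053.33 mm³
x_c = 188266.67 / 6200.00 = 30.37 mm
y_c = 428053.33 / 6200.00 = 69.04 mm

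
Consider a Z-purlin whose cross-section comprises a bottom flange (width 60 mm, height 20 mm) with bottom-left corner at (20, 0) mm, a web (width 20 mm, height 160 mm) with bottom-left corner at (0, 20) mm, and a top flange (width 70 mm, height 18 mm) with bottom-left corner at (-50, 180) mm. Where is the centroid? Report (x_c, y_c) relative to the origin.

bottom flange: A = 60 × 20 = 1200.00, centroid at (50.00, 10.00).
web: A = 20 × 160 = 3200.00, centroid at (10.00, 100.00).
top flange: A = 70 × 18 = 1260.00, centroid at (-15.00, 189.00).
ΣA = 5660.00 mm², ΣAx_c = 73100.00 mm³, ΣAy_c = 570140.00 mm³.
x_c = 73100.00/5660.00 = 12.92 mm; y_c = 570140.00/5660.00 = 100.73 mm.

x_c = 12.92 mm, y_c = 100.73 mm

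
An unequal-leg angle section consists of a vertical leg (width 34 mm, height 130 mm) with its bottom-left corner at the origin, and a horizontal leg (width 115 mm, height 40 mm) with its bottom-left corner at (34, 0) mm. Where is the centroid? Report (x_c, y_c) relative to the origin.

x_c = 54.99 mm, y_c = 42.05 mm

vertical leg: A = 34 × 130 = 4420.00, centroid at (17.00, 65.00).
horizontal leg: A = 115 × 40 = 4600.00, centroid at (91.50, 20.00).
ΣA = 9020.00 mm², ΣAx_c = 496040.00 mm³, ΣAy_c = 379300.00 mm³.
x_c = 496040.00/9020.00 = 54.99 mm; y_c = 379300.00/9020.00 = 42.05 mm.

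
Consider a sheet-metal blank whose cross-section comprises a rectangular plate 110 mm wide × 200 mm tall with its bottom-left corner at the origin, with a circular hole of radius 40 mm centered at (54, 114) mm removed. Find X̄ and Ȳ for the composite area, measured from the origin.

Part | A | x̄ᵢ | ȳᵢ | A·x̄ᵢ | A·ȳᵢ
plate | 22000.00 | 55.00 | 100.00 | 1210000.00 | 2200000.00
hole | -5026.55 | 54.00 | 114.00 | -271433.61 | -573026.50
Σ | 16973.45 |  |  | 938566.39 | 1626973.50
X̄ = 938566.39 / 16973.45 = 55.30 mm
Ȳ = 1626973.50 / 16973.45 = 95.85 mm

X̄ = 55.30 mm, Ȳ = 95.85 mm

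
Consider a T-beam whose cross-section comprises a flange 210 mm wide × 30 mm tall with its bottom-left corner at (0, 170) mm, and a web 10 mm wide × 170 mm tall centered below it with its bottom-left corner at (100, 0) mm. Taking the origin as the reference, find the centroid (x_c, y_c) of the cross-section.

Part | A | x̄ᵢ | ȳᵢ | A·x̄ᵢ | A·ȳᵢ
web | 1700.00 | 105.00 | 85.00 | 178500.00 | 144500.00
flange | 6300.00 | 105.00 | 185.00 | 661500.00 | 1165500.00
Σ | 8000.00 |  |  | 840000.00 | 1310000.00
x_c = 840000.00 / 8000.00 = 105.00 mm
y_c = 1310000.00 / 8000.00 = 163.75 mm

x_c = 105.00 mm, y_c = 163.75 mm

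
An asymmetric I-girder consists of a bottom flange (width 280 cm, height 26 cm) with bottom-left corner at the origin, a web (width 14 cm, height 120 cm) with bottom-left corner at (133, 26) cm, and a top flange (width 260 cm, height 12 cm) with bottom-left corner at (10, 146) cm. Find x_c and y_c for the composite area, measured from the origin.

Part | A | x̄ᵢ | ȳᵢ | A·x̄ᵢ | A·ȳᵢ
bottom flange | 7280.00 | 140.00 | 13.00 | 1019200.00 | 94640.00
web | 1680.00 | 140.00 | 86.00 | 235200.00 | 144480.00
top flange | 3120.00 | 140.00 | 152.00 | 436800.00 | 474240.00
Σ | 12080.00 |  |  | 1691200.00 | 713360.00
x_c = 1691200.00 / 12080.00 = 140.00 cm
y_c = 713360.00 / 12080.00 = 59.05 cm

x_c = 140.00 cm, y_c = 59.05 cm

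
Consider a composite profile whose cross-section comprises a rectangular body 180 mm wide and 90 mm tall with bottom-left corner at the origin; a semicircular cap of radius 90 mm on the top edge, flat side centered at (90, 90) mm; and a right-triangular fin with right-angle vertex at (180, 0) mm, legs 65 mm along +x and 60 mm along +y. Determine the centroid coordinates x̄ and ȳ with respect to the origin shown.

rectangular body: A = 180 × 90 = 16200.00, centroid at (90.00, 45.00).
semicircular top: A = ½π·90² = 12723.45, centroid at (90.00, 128.20).
triangular fin: A = ½·65·60 = 1950.00, centroid at (201.67, 20.00).
ΣA = 30873.45 mm²
ΣAx̄ = (16200.00)(90.00) + (12723.45)(90.00) + (1950.00)(201.67) = 2996360.52 mm³
ΣAȳ = (16200.00)(45.00) + (12723.45)(128.20) + (1950.00)(20.00) = 2399110.52 mm³
x̄ = 2996360.52 / 30873.45 = 97.05 mm
ȳ = 2399110.52 / 30873.45 = 77.71 mm

x̄ = 97.05 mm, ȳ = 77.71 mm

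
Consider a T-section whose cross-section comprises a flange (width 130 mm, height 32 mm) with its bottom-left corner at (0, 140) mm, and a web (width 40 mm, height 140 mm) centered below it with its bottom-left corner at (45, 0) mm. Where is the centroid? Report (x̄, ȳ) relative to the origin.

x̄ = 65.00 mm, ȳ = 106.66 mm

web: A = 40 × 140 = 5600.00, centroid at (65.00, 70.00).
flange: A = 130 × 32 = 4160.00, centroid at (65.00, 156.00).
ΣA = 9760.00 mm², ΣAx̄ = 634400.00 mm³, ΣAȳ = 1040960.00 mm³.
x̄ = 634400.00/9760.00 = 65.00 mm; ȳ = 1040960.00/9760.00 = 106.66 mm.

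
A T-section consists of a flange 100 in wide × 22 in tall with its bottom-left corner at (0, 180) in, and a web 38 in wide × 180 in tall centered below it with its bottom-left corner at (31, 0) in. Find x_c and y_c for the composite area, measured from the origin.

web: A = 38 × 180 = 6840.00, centroid at (50.00, 90.00).
flange: A = 100 × 22 = 2200.00, centroid at (50.00, 191.00).
ΣA = 9040.00 in²
ΣAx_c = (6840.00)(50.00) + (2200.00)(50.00) = 452000.00 in³
ΣAy_c = (6840.00)(90.00) + (2200.00)(191.00) = 1035800.00 in³
x_c = 452000.00 / 9040.00 = 50.00 in
y_c = 1035800.00 / 9040.00 = 114.58 in

x_c = 50.00 in, y_c = 114.58 in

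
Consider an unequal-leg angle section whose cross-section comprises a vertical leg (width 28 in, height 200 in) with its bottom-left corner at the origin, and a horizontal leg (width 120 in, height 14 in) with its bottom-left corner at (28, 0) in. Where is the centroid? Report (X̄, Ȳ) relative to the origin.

vertical leg: A = 28 × 200 = 5600.00, centroid at (14.00, 100.00).
horizontal leg: A = 120 × 14 = 1680.00, centroid at (88.00, 7.00).
ΣA = 7280.00 in², ΣAX̄ = 226240.00 in³, ΣAȲ = 571760.00 in³.
X̄ = 226240.00/7280.00 = 31.08 in; Ȳ = 571760.00/7280.00 = 78.54 in.

X̄ = 31.08 in, Ȳ = 78.54 in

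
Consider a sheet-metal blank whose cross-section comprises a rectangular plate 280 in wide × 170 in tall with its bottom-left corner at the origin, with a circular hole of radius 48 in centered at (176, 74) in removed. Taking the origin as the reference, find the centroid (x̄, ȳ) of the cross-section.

x̄ = 133.54 in, ȳ = 86.97 in

plate: A = 280 × 170 = 47600.00, centroid at (140.00, 85.00).
hole: A = −π·48² = -7238.23, centroid at (176.00, 74.00).
ΣA = 40361.77 in², ΣAx̄ = 5390071.61 in³, ΣAȳ = 3510371.02 in³.
x̄ = 5390071.61/40361.77 = 133.54 in; ȳ = 3510371.02/40361.77 = 86.97 in.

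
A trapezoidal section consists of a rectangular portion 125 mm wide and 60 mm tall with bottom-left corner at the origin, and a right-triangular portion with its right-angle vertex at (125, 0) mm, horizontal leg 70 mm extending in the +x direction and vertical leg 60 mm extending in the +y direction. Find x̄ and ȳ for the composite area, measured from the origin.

rectangular portion: A = 125 × 60 = 7500.00, centroid at (62.50, 30.00).
triangular portion: A = ½·70·60 = 2100.00, centroid at (148.33, 20.00).
ΣA = 9600.00 mm²
ΣAx̄ = (7500.00)(62.50) + (2100.00)(148.33) = 780250.00 mm³
ΣAȳ = (7500.00)(30.00) + (2100.00)(20.00) = 267000.00 mm³
x̄ = 780250.00 / 9600.00 = 81.28 mm
ȳ = 267000.00 / 9600.00 = 27.81 mm

x̄ = 81.28 mm, ȳ = 27.81 mm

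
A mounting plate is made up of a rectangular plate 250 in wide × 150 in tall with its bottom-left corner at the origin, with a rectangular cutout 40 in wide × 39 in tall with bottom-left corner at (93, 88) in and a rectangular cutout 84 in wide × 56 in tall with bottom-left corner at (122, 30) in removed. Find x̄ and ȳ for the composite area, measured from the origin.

plate: A = 250 × 150 = 37500.00, centroid at (125.00, 75.00).
hole 1: A = −(40 × 39) = -1560.00, centroid at (113.00, 107.50).
hole 2: A = −(84 × 56) = -4704.00, centroid at (164.00, 58.00).
ΣA = 31236.00 in²
ΣAx̄ = (37500.00)(125.00) + (-1560.00)(113.00) + (-4704.00)(164.00) = 3739764.00 in³
ΣAȳ = (37500.00)(75.00) + (-1560.00)(107.50) + (-4704.00)(58.00) = 2371968.00 in³
x̄ = 3739764.00 / 31236.00 = 119.73 in
ȳ = 2371968.00 / 31236.00 = 75.94 in

x̄ = 119.73 in, ȳ = 75.94 in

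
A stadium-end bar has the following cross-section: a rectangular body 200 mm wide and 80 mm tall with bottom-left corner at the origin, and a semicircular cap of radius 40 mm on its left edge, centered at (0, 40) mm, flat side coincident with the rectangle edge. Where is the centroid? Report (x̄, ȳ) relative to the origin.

rectangular body: A = 200 × 80 = 16000.00, centroid at (100.00, 40.00).
semicircular end: A = ½π·40² = 2513.27, centroid at (-16.98, 40.00).
ΣA = 18513.27 mm², ΣAx̄ = 1557333.33 mm³, ΣAȳ = 740530.96 mm³.
x̄ = 1557333.33/18513.27 = 84.12 mm; ȳ = 740530.96/18513.27 = 40.00 mm.

x̄ = 84.12 mm, ȳ = 40.00 mm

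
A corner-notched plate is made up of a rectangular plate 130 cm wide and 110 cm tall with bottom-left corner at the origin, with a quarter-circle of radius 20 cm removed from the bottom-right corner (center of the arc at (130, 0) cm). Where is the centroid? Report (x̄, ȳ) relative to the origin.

Part | A | x̄ᵢ | ȳᵢ | A·x̄ᵢ | A·ȳᵢ
plate | 14300.00 | 65.00 | 55.00 | 929500.00 | 786500.00
removed quarter-circle | -314.16 | 121.51 | 8.49 | -38174.04 | -2666.67
Σ | 13985.84 |  |  | 891325.96 | 783833.33
x̄ = 891325.96 / 13985.84 = 63.73 cm
ȳ = 783833.33 / 13985.84 = 56.04 cm

x̄ = 63.73 cm, ȳ = 56.04 cm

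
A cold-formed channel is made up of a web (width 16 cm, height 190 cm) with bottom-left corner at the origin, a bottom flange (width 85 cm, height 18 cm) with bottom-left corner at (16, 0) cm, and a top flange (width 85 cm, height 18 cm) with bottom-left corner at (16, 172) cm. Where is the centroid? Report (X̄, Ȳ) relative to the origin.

X̄ = 33.33 cm, Ȳ = 95.00 cm

web: A = 16 × 190 = 3040.00, centroid at (8.00, 95.00).
bottom flange: A = 85 × 18 = 1530.00, centroid at (58.50, 9.00).
top flange: A = 85 × 18 = 1530.00, centroid at (58.50, 181.00).
ΣA = 6100.00 cm², ΣAX̄ = 203330.00 cm³, ΣAȲ = 579500.00 cm³.
X̄ = 203330.00/6100.00 = 33.33 cm; Ȳ = 579500.00/6100.00 = 95.00 cm.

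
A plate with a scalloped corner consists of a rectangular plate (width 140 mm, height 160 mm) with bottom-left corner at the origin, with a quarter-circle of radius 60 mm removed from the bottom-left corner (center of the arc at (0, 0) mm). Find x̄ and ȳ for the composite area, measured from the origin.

Part | A | x̄ᵢ | ȳᵢ | A·x̄ᵢ | A·ȳᵢ
plate | 22400.00 | 70.00 | 80.00 | 1568000.00 | 1792000.00
removed quarter-circle | -2827.43 | 25.46 | 25.46 | -72000.00 | -72000.00
Σ | 19572.57 |  |  | 1496000.00 | 1720000.00
x̄ = 1496000.00 / 19572.57 = 76.43 mm
ȳ = 1720000.00 / 19572.57 = 87.88 mm

x̄ = 76.43 mm, ȳ = 87.88 mm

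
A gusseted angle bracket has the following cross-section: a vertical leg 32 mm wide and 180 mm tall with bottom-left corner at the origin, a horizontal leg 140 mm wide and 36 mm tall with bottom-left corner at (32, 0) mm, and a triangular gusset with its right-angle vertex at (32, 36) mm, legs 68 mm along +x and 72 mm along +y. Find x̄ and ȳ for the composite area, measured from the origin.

vertical leg: A = 32 × 180 = 5760.00, centroid at (16.00, 90.00).
horizontal leg: A = 140 × 36 = 5040.00, centroid at (102.00, 18.00).
gusset: A = ½·68·72 = 2448.00, centroid at (54.67, 60.00).
ΣA = 13248.00 mm²
ΣAx̄ = (5760.00)(16.00) + (5040.00)(102.00) + (2448.00)(54.67) = 740064.00 mm³
ΣAȳ = (5760.00)(90.00) + (5040.00)(18.00) + (2448.00)(60.00) = 756000.00 mm³
x̄ = 740064.00 / 13248.00 = 55.86 mm
ȳ = 756000.00 / 13248.00 = 57.07 mm

x̄ = 55.86 mm, ȳ = 57.07 mm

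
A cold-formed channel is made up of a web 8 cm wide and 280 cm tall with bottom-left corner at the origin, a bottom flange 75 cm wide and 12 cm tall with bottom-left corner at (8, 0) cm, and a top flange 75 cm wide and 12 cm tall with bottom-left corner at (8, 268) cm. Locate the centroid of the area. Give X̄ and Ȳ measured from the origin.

X̄ = 22.49 cm, Ȳ = 140.00 cm

web: A = 8 × 280 = 2240.00, centroid at (4.00, 140.00).
bottom flange: A = 75 × 12 = 900.00, centroid at (45.50, 6.00).
top flange: A = 75 × 12 = 900.00, centroid at (45.50, 274.00).
ΣA = 4040.00 cm²
ΣAX̄ = (2240.00)(4.00) + (900.00)(45.50) + (900.00)(45.50) = 90860.00 cm³
ΣAȲ = (2240.00)(140.00) + (900.00)(6.00) + (900.00)(274.00) = 565600.00 cm³
X̄ = 90860.00 / 4040.00 = 22.49 cm
Ȳ = 565600.00 / 4040.00 = 140.00 cm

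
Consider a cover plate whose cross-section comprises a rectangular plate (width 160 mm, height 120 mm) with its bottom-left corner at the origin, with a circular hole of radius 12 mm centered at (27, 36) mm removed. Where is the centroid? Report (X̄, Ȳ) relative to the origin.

plate: A = 160 × 120 = 19200.00, centroid at (80.00, 60.00).
hole: A = −π·12² = -452.39, centroid at (27.00, 36.00).
ΣA = 18747.61 mm², ΣAX̄ = 1523785.49 mm³, ΣAȲ = 1135713.98 mm³.
X̄ = 1523785.49/18747.61 = 81.28 mm; Ȳ = 1135713.98/18747.61 = 60.58 mm.

X̄ = 81.28 mm, Ȳ = 60.58 mm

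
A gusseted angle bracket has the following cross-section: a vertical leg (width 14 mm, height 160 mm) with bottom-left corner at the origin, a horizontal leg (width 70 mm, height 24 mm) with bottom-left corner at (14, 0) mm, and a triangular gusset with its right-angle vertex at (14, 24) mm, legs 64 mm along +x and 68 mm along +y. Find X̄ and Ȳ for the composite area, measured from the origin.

vertical leg: A = 14 × 160 = 2240.00, centroid at (7.00, 80.00).
horizontal leg: A = 70 × 24 = 1680.00, centroid at (49.00, 12.00).
gusset: A = ½·64·68 = 2176.00, centroid at (35.33, 46.67).
ΣA = 6096.00 mm², ΣAX̄ = 174885.33 mm³, ΣAȲ = 300906.67 mm³.
X̄ = 174885.33/6096.00 = 28.69 mm; Ȳ = 300906.67/6096.00 = 49.36 mm.

X̄ = 28.69 mm, Ȳ = 49.36 mm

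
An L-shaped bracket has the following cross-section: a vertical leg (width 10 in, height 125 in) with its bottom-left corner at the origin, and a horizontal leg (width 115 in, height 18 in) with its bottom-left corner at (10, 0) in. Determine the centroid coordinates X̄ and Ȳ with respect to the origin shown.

Part | A | x̄ᵢ | ȳᵢ | A·x̄ᵢ | A·ȳᵢ
vertical leg | 1250.00 | 5.00 | 62.50 | 6250.00 | 78125.00
horizontal leg | 2070.00 | 67.50 | 9.00 | 139725.00 | 18630.00
Σ | 3320.00 |  |  | 145975.00 | 96755.00
X̄ = 145975.00 / 3320.00 = 43.97 in
Ȳ = 96755.00 / 3320.00 = 29.14 in

X̄ = 43.97 in, Ȳ = 29.14 in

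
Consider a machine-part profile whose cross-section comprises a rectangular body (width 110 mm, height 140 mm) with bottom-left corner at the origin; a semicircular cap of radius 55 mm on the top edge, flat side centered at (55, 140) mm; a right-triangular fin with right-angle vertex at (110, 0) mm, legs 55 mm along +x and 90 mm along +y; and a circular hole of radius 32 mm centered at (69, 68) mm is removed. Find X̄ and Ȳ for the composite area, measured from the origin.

X̄ = 62.03 mm, Ȳ = 88.08 mm

rectangular body: A = 110 × 140 = 15400.00, centroid at (55.00, 70.00).
semicircular top: A = ½π·55² = 4751.66, centroid at (55.00, 163.34).
triangular fin: A = ½·55·90 = 2475.00, centroid at (128.33, 30.00).
hole: A = −π·32² = -3216.99, centroid at (69.00, 68.00).
ΣA = 19409.67 mm²
ΣAX̄ = (15400.00)(55.00) + (4751.66)(55.00) + (2475.00)(128.33) + (-3216.99)(69.00) = 1203993.87 mm³
ΣAȲ = (15400.00)(70.00) + (4751.66)(163.34) + (2475.00)(30.00) + (-3216.99)(68.00) = 1709643.53 mm³
X̄ = 1203993.87 / 19409.67 = 62.03 mm
Ȳ = 1709643.53 / 19409.67 = 88.08 mm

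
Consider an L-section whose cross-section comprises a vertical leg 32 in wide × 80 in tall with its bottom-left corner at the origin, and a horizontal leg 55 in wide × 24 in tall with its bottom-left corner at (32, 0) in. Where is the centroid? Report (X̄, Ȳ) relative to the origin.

vertical leg: A = 32 × 80 = 2560.00, centroid at (16.00, 40.00).
horizontal leg: A = 55 × 24 = 1320.00, centroid at (59.50, 12.00).
ΣA = 3880.00 in²
ΣAX̄ = (2560.00)(16.00) + (1320.00)(59.50) = 119500.00 in³
ΣAȲ = (2560.00)(40.00) + (1320.00)(12.00) = 118240.00 in³
X̄ = 119500.00 / 3880.00 = 30.80 in
Ȳ = 118240.00 / 3880.00 = 30.47 in

X̄ = 30.80 in, Ȳ = 30.47 in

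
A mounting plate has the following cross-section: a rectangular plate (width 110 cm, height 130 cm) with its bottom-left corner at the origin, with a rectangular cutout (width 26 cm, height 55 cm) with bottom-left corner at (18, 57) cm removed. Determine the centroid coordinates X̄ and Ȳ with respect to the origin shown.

plate: A = 110 × 130 = 14300.00, centroid at (55.00, 65.00).
hole: A = −(26 × 55) = -1430.00, centroid at (31.00, 84.50).
ΣA = 12870.00 cm², ΣAX̄ = 742170.00 cm³, ΣAȲ = 808665.00 cm³.
X̄ = 742170.00/12870.00 = 57.67 cm; Ȳ = 808665.00/12870.00 = 62.83 cm.

X̄ = 57.67 cm, Ȳ = 62.83 cm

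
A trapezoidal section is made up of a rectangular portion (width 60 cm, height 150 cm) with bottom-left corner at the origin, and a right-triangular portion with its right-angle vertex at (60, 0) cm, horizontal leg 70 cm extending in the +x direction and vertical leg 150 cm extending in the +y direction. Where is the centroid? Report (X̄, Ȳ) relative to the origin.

Part | A | x̄ᵢ | ȳᵢ | A·x̄ᵢ | A·ȳᵢ
rectangular portion | 9000.00 | 30.00 | 75.00 | 270000.00 | 675000.00
triangular portion | 5250.00 | 83.33 | 50.00 | 437500.00 | 262500.00
Σ | 14250.00 |  |  | 707500.00 | 937500.00
X̄ = 707500.00 / 14250.00 = 49.65 cm
Ȳ = 937500.00 / 14250.00 = 65.79 cm

X̄ = 49.65 cm, Ȳ = 65.79 cm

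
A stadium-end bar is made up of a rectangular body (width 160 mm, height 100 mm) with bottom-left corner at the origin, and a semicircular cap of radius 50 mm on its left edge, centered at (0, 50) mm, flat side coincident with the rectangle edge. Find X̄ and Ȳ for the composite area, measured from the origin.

rectangular body: A = 160 × 100 = 16000.00, centroid at (80.00, 50.00).
semicircular end: A = ½π·50² = 3926.99, centroid at (-21.22, 50.00).
ΣA = 19926.99 mm², ΣAX̄ = 1196666.67 mm³, ΣAȲ = 996349.54 mm³.
X̄ = 1196666.67/19926.99 = 60.05 mm; Ȳ = 996349.54/19926.99 = 50.00 mm.

X̄ = 60.05 mm, Ȳ = 50.00 mm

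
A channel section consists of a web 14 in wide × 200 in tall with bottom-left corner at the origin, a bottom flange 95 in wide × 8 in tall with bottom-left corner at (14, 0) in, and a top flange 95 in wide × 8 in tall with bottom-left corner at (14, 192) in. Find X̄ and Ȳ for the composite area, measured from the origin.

web: A = 14 × 200 = 2800.00, centroid at (7.00, 100.00).
bottom flange: A = 95 × 8 = 760.00, centroid at (61.50, 4.00).
top flange: A = 95 × 8 = 760.00, centroid at (61.50, 196.00).
ΣA = 4320.00 in², ΣAX̄ = 113080.00 in³, ΣAȲ = 432000.00 in³.
X̄ = 113080.00/4320.00 = 26.18 in; Ȳ = 432000.00/4320.00 = 100.00 in.

X̄ = 26.18 in, Ȳ = 100.00 in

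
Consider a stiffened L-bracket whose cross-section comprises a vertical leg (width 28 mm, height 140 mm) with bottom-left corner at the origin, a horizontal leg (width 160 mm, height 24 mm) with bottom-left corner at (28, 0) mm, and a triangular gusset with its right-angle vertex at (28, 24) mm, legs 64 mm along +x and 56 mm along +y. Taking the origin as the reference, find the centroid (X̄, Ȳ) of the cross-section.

Part | A | x̄ᵢ | ȳᵢ | A·x̄ᵢ | A·ȳᵢ
vertical leg | 3920.00 | 14.00 | 70.00 | 54880.00 | 274400.00
horizontal leg | 3840.00 | 108.00 | 12.00 | 414720.00 | 46080.00
gusset | 1792.00 | 49.33 | 42.67 | 88405.33 | 76458.67
Σ | 9552.00 |  |  | 558005.33 | 396938.67
X̄ = 558005.33 / 9552.00 = 58.42 mm
Ȳ = 396938.67 / 9552.00 = 41.56 mm

X̄ = 58.42 mm, Ȳ = 41.56 mm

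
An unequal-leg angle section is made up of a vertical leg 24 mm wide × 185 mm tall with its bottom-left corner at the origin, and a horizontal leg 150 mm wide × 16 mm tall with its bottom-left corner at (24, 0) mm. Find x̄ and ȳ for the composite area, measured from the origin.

Part | A | x̄ᵢ | ȳᵢ | A·x̄ᵢ | A·ȳᵢ
vertical leg | 4440.00 | 12.00 | 92.50 | 53280.00 | 410700.00
horizontal leg | 2400.00 | 99.00 | 8.00 | 237600.00 | 19200.00
Σ | 6840.00 |  |  | 290880.00 | 429900.00
x̄ = 290880.00 / 6840.00 = 42.53 mm
ȳ = 429900.00 / 6840.00 = 62.85 mm

x̄ = 42.53 mm, ȳ = 62.85 mm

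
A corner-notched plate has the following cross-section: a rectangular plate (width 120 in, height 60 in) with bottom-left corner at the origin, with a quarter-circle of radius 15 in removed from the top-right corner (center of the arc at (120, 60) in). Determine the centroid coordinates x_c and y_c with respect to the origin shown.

plate: A = 120 × 60 = 7200.00, centroid at (60.00, 30.00).
removed quarter-circle: A = −¼π·15² = -176.71, centroid at (113.63, 53.63).
ΣA = 7023.29 in²
ΣAx_c = (7200.00)(60.00) + (-176.71)(113.63) = 411919.25 in³
ΣAy_c = (7200.00)(30.00) + (-176.71)(53.63) = 206522.12 in³
x_c = 411919.25 / 7023.29 = 58.65 in
y_c = 206522.12 / 7023.29 = 29.41 in

x_c = 58.65 in, y_c = 29.41 in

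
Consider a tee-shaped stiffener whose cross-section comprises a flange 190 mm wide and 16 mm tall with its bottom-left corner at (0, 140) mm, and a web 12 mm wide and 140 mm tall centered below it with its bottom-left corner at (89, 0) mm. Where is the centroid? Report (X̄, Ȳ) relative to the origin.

web: A = 12 × 140 = 1680.00, centroid at (95.00, 70.00).
flange: A = 190 × 16 = 3040.00, centroid at (95.00, 148.00).
ΣA = 4720.00 mm², ΣAX̄ = 448400.00 mm³, ΣAȲ = 567520.00 mm³.
X̄ = 448400.00/4720.00 = 95.00 mm; Ȳ = 567520.00/4720.00 = 120.24 mm.

X̄ = 95.00 mm, Ȳ = 120.24 mm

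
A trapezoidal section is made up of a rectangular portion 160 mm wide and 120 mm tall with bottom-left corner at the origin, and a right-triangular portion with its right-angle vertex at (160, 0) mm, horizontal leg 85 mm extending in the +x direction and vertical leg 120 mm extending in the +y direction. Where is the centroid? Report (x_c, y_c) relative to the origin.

rectangular portion: A = 160 × 120 = 19200.00, centroid at (80.00, 60.00).
triangular portion: A = ½·85·120 = 5100.00, centroid at (188.33, 40.00).
ΣA = 24300.00 mm²
ΣAx_c = (19200.00)(80.00) + (5100.00)(188.33) = 2496500.00 mm³
ΣAy_c = (19200.00)(60.00) + (5100.00)(40.00) = 1356000.00 mm³
x_c = 2496500.00 / 24300.00 = 102.74 mm
y_c = 1356000.00 / 24300.00 = 55.80 mm

x_c = 102.74 mm, y_c = 55.80 mm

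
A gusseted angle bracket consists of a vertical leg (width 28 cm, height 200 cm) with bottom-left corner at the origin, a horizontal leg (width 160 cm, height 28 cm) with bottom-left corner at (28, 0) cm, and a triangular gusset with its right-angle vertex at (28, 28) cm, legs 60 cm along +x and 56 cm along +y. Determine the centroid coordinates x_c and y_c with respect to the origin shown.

Part | A | x̄ᵢ | ȳᵢ | A·x̄ᵢ | A·ȳᵢ
vertical leg | 5600.00 | 14.00 | 100.00 | 78400.00 | 560000.00
horizontal leg | 4480.00 | 108.00 | 14.00 | 483840.00 | 62720.00
gusset | 1680.00 | 48.00 | 46.67 | 80640.00 | 78400.00
Σ | 11760.00 |  |  | 642880.00 | 701120.00
x_c = 642880.00 / 11760.00 = 54.67 cm
y_c = 701120.00 / 11760.00 = 59.62 cm

x_c = 54.67 cm, y_c = 59.62 cm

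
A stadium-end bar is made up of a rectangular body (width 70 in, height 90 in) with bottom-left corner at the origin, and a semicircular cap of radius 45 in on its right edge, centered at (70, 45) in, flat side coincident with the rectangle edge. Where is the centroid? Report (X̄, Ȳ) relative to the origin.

X̄ = 53.15 in, Ȳ = 45.00 in

rectangular body: A = 70 × 90 = 6300.00, centroid at (35.00, 45.00).
semicircular end: A = ½π·45² = 3180.86, centroid at (89.10, 45.00).
ΣA = 9480.86 in², ΣAX̄ = 503910.38 in³, ΣAȲ = 426638.82 in³.
X̄ = 503910.38/9480.86 = 53.15 in; Ȳ = 426638.82/9480.86 = 45.00 in.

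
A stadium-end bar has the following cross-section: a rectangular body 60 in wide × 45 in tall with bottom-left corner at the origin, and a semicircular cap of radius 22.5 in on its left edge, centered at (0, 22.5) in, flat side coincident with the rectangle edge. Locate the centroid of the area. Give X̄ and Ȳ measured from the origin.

rectangular body: A = 60 × 45 = 2700.00, centroid at (30.00, 22.50).
semicircular end: A = ½π·22.5² = 795.22, centroid at (-9.55, 22.50).
ΣA = 3495.22 in²
ΣAX̄ = (2700.00)(30.00) + (795.22)(-9.55) = 73406.25 in³
ΣAȲ = (2700.00)(22.50) + (795.22)(22.50) = 78642.35 in³
X̄ = 73406.25 / 3495.22 = 21.00 in
Ȳ = 78642.35 / 3495.22 = 22.50 in

X̄ = 21.00 in, Ȳ = 22.50 in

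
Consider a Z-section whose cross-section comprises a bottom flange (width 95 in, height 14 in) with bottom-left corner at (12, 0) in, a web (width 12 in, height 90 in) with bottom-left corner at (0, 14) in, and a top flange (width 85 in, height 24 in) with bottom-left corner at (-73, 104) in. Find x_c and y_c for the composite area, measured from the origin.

Part | A | x̄ᵢ | ȳᵢ | A·x̄ᵢ | A·ȳᵢ
bottom flange | 1330.00 | 59.50 | 7.00 | 79135.00 | 9310.00
web | 1080.00 | 6.00 | 59.00 | 6480.00 | 63720.00
top flange | 2040.00 | -30.50 | 116.00 | -62220.00 | 236640.00
Σ | 4450.00 |  |  | 23395.00 | 309670.00
x_c = 23395.00 / 4450.00 = 5.26 in
y_c = 309670.00 / 4450.00 = 69.59 in

x_c = 5.26 in, y_c = 69.59 in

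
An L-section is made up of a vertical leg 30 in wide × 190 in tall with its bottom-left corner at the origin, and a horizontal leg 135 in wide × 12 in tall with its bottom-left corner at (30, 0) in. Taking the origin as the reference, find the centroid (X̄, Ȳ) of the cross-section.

X̄ = 33.26 in, Ȳ = 75.30 in

Part | A | x̄ᵢ | ȳᵢ | A·x̄ᵢ | A·ȳᵢ
vertical leg | 5700.00 | 15.00 | 95.00 | 85500.00 | 541500.00
horizontal leg | 1620.00 | 97.50 | 6.00 | 157950.00 | 9720.00
Σ | 7320.00 |  |  | 243450.00 | 551220.00
X̄ = 243450.00 / 7320.00 = 33.26 in
Ȳ = 551220.00 / 7320.00 = 75.30 in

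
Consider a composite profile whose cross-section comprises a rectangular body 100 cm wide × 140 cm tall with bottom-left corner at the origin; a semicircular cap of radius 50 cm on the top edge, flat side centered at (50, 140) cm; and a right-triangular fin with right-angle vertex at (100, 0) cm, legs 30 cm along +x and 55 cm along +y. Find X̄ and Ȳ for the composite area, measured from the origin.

X̄ = 52.64 cm, Ȳ = 86.83 cm

rectangular body: A = 100 × 140 = 14000.00, centroid at (50.00, 70.00).
semicircular top: A = ½π·50² = 3926.99, centroid at (50.00, 161.22).
triangular fin: A = ½·30·55 = 825.00, centroid at (110.00, 18.33).
ΣA = 18751.99 cm²
ΣAX̄ = (14000.00)(50.00) + (3926.99)(50.00) + (825.00)(110.00) = 987099.54 cm³
ΣAȲ = (14000.00)(70.00) + (3926.99)(161.22) + (825.00)(18.33) = 1628237.05 cm³
X̄ = 987099.54 / 18751.99 = 52.64 cm
Ȳ = 1628237.05 / 18751.99 = 86.83 cm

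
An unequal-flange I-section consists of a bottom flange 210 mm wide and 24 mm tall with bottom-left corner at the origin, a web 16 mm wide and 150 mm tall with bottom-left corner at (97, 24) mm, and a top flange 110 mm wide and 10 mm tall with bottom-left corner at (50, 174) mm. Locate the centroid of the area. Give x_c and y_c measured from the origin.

x_c = 105.00 mm, y_c = 57.96 mm

bottom flange: A = 210 × 24 = 5040.00, centroid at (105.00, 12.00).
web: A = 16 × 150 = 2400.00, centroid at (105.00, 99.00).
top flange: A = 110 × 10 = 1100.00, centroid at (105.00, 179.00).
ΣA = 8540.00 mm², ΣAx_c = 896700.00 mm³, ΣAy_c = 494980.00 mm³.
x_c = 896700.00/8540.00 = 105.00 mm; y_c = 494980.00/8540.00 = 57.96 mm.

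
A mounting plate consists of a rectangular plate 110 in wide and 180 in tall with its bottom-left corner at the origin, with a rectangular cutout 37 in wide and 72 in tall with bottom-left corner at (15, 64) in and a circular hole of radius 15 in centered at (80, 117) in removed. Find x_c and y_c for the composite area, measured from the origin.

plate: A = 110 × 180 = 19800.00, centroid at (55.00, 90.00).
hole 1: A = −(37 × 72) = -2664.00, centroid at (33.50, 100.00).
hole 2: A = −π·15² = -706.86, centroid at (80.00, 117.00).
ΣA = 16429.14 in², ΣAx_c = 943207.33 in³, ΣAy_c = 1432897.57 in³.
x_c = 943207.33/16429.14 = 57.41 in; y_c = 1432897.57/16429.14 = 87.22 in.

x_c = 57.41 in, y_c = 87.22 in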